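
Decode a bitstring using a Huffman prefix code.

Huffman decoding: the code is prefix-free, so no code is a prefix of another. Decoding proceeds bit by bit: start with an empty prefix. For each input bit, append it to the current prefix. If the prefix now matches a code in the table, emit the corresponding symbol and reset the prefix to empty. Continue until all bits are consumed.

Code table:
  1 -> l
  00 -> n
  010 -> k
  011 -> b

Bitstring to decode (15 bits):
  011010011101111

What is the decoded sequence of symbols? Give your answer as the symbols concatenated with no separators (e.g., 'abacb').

Answer: bkblbll

Derivation:
Bit 0: prefix='0' (no match yet)
Bit 1: prefix='01' (no match yet)
Bit 2: prefix='011' -> emit 'b', reset
Bit 3: prefix='0' (no match yet)
Bit 4: prefix='01' (no match yet)
Bit 5: prefix='010' -> emit 'k', reset
Bit 6: prefix='0' (no match yet)
Bit 7: prefix='01' (no match yet)
Bit 8: prefix='011' -> emit 'b', reset
Bit 9: prefix='1' -> emit 'l', reset
Bit 10: prefix='0' (no match yet)
Bit 11: prefix='01' (no match yet)
Bit 12: prefix='011' -> emit 'b', reset
Bit 13: prefix='1' -> emit 'l', reset
Bit 14: prefix='1' -> emit 'l', reset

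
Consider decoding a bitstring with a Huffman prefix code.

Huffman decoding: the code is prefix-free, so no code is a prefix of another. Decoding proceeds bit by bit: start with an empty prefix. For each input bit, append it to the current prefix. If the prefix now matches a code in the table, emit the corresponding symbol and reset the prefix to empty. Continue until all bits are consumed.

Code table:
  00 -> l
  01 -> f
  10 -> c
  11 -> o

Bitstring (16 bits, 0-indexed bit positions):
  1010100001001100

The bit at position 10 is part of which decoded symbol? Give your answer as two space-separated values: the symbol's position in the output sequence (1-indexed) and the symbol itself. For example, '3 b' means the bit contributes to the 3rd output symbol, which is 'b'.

Bit 0: prefix='1' (no match yet)
Bit 1: prefix='10' -> emit 'c', reset
Bit 2: prefix='1' (no match yet)
Bit 3: prefix='10' -> emit 'c', reset
Bit 4: prefix='1' (no match yet)
Bit 5: prefix='10' -> emit 'c', reset
Bit 6: prefix='0' (no match yet)
Bit 7: prefix='00' -> emit 'l', reset
Bit 8: prefix='0' (no match yet)
Bit 9: prefix='01' -> emit 'f', reset
Bit 10: prefix='0' (no match yet)
Bit 11: prefix='00' -> emit 'l', reset
Bit 12: prefix='1' (no match yet)
Bit 13: prefix='11' -> emit 'o', reset
Bit 14: prefix='0' (no match yet)

Answer: 6 l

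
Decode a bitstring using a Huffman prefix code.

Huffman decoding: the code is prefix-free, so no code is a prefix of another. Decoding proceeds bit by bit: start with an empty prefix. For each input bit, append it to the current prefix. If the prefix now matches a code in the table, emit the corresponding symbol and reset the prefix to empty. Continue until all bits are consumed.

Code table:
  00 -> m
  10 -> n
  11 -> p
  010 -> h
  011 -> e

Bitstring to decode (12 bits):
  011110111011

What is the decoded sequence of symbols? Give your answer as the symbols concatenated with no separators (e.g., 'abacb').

Bit 0: prefix='0' (no match yet)
Bit 1: prefix='01' (no match yet)
Bit 2: prefix='011' -> emit 'e', reset
Bit 3: prefix='1' (no match yet)
Bit 4: prefix='11' -> emit 'p', reset
Bit 5: prefix='0' (no match yet)
Bit 6: prefix='01' (no match yet)
Bit 7: prefix='011' -> emit 'e', reset
Bit 8: prefix='1' (no match yet)
Bit 9: prefix='10' -> emit 'n', reset
Bit 10: prefix='1' (no match yet)
Bit 11: prefix='11' -> emit 'p', reset

Answer: epenp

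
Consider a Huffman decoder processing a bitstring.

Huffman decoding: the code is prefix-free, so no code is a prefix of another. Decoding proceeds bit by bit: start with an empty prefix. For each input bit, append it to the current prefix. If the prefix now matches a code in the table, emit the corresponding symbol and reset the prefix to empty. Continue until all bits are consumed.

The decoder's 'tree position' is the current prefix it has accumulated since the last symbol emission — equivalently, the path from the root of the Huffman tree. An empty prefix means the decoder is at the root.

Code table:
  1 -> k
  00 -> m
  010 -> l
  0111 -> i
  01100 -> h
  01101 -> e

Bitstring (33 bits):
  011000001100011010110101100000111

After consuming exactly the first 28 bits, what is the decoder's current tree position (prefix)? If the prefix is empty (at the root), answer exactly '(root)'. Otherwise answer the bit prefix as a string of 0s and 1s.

Bit 0: prefix='0' (no match yet)
Bit 1: prefix='01' (no match yet)
Bit 2: prefix='011' (no match yet)
Bit 3: prefix='0110' (no match yet)
Bit 4: prefix='01100' -> emit 'h', reset
Bit 5: prefix='0' (no match yet)
Bit 6: prefix='00' -> emit 'm', reset
Bit 7: prefix='0' (no match yet)
Bit 8: prefix='01' (no match yet)
Bit 9: prefix='011' (no match yet)
Bit 10: prefix='0110' (no match yet)
Bit 11: prefix='01100' -> emit 'h', reset
Bit 12: prefix='0' (no match yet)
Bit 13: prefix='01' (no match yet)
Bit 14: prefix='011' (no match yet)
Bit 15: prefix='0110' (no match yet)
Bit 16: prefix='01101' -> emit 'e', reset
Bit 17: prefix='0' (no match yet)
Bit 18: prefix='01' (no match yet)
Bit 19: prefix='011' (no match yet)
Bit 20: prefix='0110' (no match yet)
Bit 21: prefix='01101' -> emit 'e', reset
Bit 22: prefix='0' (no match yet)
Bit 23: prefix='01' (no match yet)
Bit 24: prefix='011' (no match yet)
Bit 25: prefix='0110' (no match yet)
Bit 26: prefix='01100' -> emit 'h', reset
Bit 27: prefix='0' (no match yet)

Answer: 0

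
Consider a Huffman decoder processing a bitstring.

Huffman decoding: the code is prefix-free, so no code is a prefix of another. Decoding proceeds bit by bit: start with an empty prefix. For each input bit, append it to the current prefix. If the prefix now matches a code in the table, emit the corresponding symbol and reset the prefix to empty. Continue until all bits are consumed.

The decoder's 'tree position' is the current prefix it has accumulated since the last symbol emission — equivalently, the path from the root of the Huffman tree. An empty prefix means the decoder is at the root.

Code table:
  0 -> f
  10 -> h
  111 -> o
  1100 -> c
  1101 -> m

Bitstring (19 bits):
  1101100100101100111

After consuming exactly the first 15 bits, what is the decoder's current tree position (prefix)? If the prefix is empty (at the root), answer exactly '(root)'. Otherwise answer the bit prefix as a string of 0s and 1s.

Answer: 110

Derivation:
Bit 0: prefix='1' (no match yet)
Bit 1: prefix='11' (no match yet)
Bit 2: prefix='110' (no match yet)
Bit 3: prefix='1101' -> emit 'm', reset
Bit 4: prefix='1' (no match yet)
Bit 5: prefix='10' -> emit 'h', reset
Bit 6: prefix='0' -> emit 'f', reset
Bit 7: prefix='1' (no match yet)
Bit 8: prefix='10' -> emit 'h', reset
Bit 9: prefix='0' -> emit 'f', reset
Bit 10: prefix='1' (no match yet)
Bit 11: prefix='10' -> emit 'h', reset
Bit 12: prefix='1' (no match yet)
Bit 13: prefix='11' (no match yet)
Bit 14: prefix='110' (no match yet)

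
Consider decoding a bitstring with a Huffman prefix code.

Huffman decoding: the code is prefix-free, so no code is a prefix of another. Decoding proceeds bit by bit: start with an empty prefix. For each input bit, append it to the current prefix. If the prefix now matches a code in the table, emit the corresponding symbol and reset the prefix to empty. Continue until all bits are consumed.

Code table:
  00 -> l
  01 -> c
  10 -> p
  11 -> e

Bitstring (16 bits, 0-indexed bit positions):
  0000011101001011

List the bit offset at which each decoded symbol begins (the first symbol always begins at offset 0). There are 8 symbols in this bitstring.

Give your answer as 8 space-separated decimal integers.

Answer: 0 2 4 6 8 10 12 14

Derivation:
Bit 0: prefix='0' (no match yet)
Bit 1: prefix='00' -> emit 'l', reset
Bit 2: prefix='0' (no match yet)
Bit 3: prefix='00' -> emit 'l', reset
Bit 4: prefix='0' (no match yet)
Bit 5: prefix='01' -> emit 'c', reset
Bit 6: prefix='1' (no match yet)
Bit 7: prefix='11' -> emit 'e', reset
Bit 8: prefix='0' (no match yet)
Bit 9: prefix='01' -> emit 'c', reset
Bit 10: prefix='0' (no match yet)
Bit 11: prefix='00' -> emit 'l', reset
Bit 12: prefix='1' (no match yet)
Bit 13: prefix='10' -> emit 'p', reset
Bit 14: prefix='1' (no match yet)
Bit 15: prefix='11' -> emit 'e', reset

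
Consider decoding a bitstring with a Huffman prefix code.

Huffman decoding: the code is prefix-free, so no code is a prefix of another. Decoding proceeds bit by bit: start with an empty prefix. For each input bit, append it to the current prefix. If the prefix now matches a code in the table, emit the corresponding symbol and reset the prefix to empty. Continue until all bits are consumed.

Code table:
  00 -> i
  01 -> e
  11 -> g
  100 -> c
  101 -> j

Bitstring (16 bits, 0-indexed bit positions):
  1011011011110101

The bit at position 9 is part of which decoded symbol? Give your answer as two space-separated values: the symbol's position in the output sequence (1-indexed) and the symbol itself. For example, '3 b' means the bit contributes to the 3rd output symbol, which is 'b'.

Answer: 4 g

Derivation:
Bit 0: prefix='1' (no match yet)
Bit 1: prefix='10' (no match yet)
Bit 2: prefix='101' -> emit 'j', reset
Bit 3: prefix='1' (no match yet)
Bit 4: prefix='10' (no match yet)
Bit 5: prefix='101' -> emit 'j', reset
Bit 6: prefix='1' (no match yet)
Bit 7: prefix='10' (no match yet)
Bit 8: prefix='101' -> emit 'j', reset
Bit 9: prefix='1' (no match yet)
Bit 10: prefix='11' -> emit 'g', reset
Bit 11: prefix='1' (no match yet)
Bit 12: prefix='10' (no match yet)
Bit 13: prefix='101' -> emit 'j', reset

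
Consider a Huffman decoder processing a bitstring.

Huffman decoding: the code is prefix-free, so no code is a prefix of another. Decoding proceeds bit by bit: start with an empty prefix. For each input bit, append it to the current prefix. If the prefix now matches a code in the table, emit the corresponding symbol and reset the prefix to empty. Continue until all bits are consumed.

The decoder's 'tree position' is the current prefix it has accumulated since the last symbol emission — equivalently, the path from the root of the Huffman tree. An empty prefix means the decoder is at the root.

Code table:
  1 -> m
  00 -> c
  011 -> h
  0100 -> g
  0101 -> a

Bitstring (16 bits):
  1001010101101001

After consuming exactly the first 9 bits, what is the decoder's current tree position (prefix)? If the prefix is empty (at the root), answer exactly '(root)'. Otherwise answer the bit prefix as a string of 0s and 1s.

Bit 0: prefix='1' -> emit 'm', reset
Bit 1: prefix='0' (no match yet)
Bit 2: prefix='00' -> emit 'c', reset
Bit 3: prefix='1' -> emit 'm', reset
Bit 4: prefix='0' (no match yet)
Bit 5: prefix='01' (no match yet)
Bit 6: prefix='010' (no match yet)
Bit 7: prefix='0101' -> emit 'a', reset
Bit 8: prefix='0' (no match yet)

Answer: 0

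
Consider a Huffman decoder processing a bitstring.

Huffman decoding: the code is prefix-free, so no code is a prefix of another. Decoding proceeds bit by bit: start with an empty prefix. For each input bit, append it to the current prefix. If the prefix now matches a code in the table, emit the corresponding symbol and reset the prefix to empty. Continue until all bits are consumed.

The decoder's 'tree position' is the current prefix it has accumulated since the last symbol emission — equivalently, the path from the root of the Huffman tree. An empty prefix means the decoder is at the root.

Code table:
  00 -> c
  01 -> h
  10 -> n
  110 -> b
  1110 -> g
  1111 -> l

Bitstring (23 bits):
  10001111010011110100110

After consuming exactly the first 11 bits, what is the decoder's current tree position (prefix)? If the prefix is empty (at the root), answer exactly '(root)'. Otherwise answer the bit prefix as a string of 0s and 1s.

Bit 0: prefix='1' (no match yet)
Bit 1: prefix='10' -> emit 'n', reset
Bit 2: prefix='0' (no match yet)
Bit 3: prefix='00' -> emit 'c', reset
Bit 4: prefix='1' (no match yet)
Bit 5: prefix='11' (no match yet)
Bit 6: prefix='111' (no match yet)
Bit 7: prefix='1111' -> emit 'l', reset
Bit 8: prefix='0' (no match yet)
Bit 9: prefix='01' -> emit 'h', reset
Bit 10: prefix='0' (no match yet)

Answer: 0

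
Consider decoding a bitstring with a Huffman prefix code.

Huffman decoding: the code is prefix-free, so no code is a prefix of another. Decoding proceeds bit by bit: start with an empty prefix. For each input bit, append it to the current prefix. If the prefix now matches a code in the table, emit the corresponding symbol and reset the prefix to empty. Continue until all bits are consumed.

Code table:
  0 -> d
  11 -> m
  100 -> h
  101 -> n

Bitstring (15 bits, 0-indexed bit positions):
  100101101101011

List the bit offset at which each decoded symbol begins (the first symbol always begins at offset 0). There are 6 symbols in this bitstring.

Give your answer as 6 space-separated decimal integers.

Bit 0: prefix='1' (no match yet)
Bit 1: prefix='10' (no match yet)
Bit 2: prefix='100' -> emit 'h', reset
Bit 3: prefix='1' (no match yet)
Bit 4: prefix='10' (no match yet)
Bit 5: prefix='101' -> emit 'n', reset
Bit 6: prefix='1' (no match yet)
Bit 7: prefix='10' (no match yet)
Bit 8: prefix='101' -> emit 'n', reset
Bit 9: prefix='1' (no match yet)
Bit 10: prefix='10' (no match yet)
Bit 11: prefix='101' -> emit 'n', reset
Bit 12: prefix='0' -> emit 'd', reset
Bit 13: prefix='1' (no match yet)
Bit 14: prefix='11' -> emit 'm', reset

Answer: 0 3 6 9 12 13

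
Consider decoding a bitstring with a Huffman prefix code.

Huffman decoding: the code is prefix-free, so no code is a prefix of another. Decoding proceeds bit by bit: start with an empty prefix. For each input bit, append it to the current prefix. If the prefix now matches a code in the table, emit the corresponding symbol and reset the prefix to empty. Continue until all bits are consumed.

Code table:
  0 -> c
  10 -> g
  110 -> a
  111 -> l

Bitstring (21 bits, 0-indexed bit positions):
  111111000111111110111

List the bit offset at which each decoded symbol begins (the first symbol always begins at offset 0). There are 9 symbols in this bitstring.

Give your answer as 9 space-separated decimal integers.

Bit 0: prefix='1' (no match yet)
Bit 1: prefix='11' (no match yet)
Bit 2: prefix='111' -> emit 'l', reset
Bit 3: prefix='1' (no match yet)
Bit 4: prefix='11' (no match yet)
Bit 5: prefix='111' -> emit 'l', reset
Bit 6: prefix='0' -> emit 'c', reset
Bit 7: prefix='0' -> emit 'c', reset
Bit 8: prefix='0' -> emit 'c', reset
Bit 9: prefix='1' (no match yet)
Bit 10: prefix='11' (no match yet)
Bit 11: prefix='111' -> emit 'l', reset
Bit 12: prefix='1' (no match yet)
Bit 13: prefix='11' (no match yet)
Bit 14: prefix='111' -> emit 'l', reset
Bit 15: prefix='1' (no match yet)
Bit 16: prefix='11' (no match yet)
Bit 17: prefix='110' -> emit 'a', reset
Bit 18: prefix='1' (no match yet)
Bit 19: prefix='11' (no match yet)
Bit 20: prefix='111' -> emit 'l', reset

Answer: 0 3 6 7 8 9 12 15 18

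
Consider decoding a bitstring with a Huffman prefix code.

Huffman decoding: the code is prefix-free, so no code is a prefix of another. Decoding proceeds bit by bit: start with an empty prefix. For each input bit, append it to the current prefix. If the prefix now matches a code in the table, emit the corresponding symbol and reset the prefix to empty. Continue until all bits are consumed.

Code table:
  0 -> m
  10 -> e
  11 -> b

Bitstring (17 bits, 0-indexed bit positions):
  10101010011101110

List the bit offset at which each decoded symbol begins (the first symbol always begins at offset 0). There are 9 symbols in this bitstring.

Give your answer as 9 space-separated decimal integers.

Bit 0: prefix='1' (no match yet)
Bit 1: prefix='10' -> emit 'e', reset
Bit 2: prefix='1' (no match yet)
Bit 3: prefix='10' -> emit 'e', reset
Bit 4: prefix='1' (no match yet)
Bit 5: prefix='10' -> emit 'e', reset
Bit 6: prefix='1' (no match yet)
Bit 7: prefix='10' -> emit 'e', reset
Bit 8: prefix='0' -> emit 'm', reset
Bit 9: prefix='1' (no match yet)
Bit 10: prefix='11' -> emit 'b', reset
Bit 11: prefix='1' (no match yet)
Bit 12: prefix='10' -> emit 'e', reset
Bit 13: prefix='1' (no match yet)
Bit 14: prefix='11' -> emit 'b', reset
Bit 15: prefix='1' (no match yet)
Bit 16: prefix='10' -> emit 'e', reset

Answer: 0 2 4 6 8 9 11 13 15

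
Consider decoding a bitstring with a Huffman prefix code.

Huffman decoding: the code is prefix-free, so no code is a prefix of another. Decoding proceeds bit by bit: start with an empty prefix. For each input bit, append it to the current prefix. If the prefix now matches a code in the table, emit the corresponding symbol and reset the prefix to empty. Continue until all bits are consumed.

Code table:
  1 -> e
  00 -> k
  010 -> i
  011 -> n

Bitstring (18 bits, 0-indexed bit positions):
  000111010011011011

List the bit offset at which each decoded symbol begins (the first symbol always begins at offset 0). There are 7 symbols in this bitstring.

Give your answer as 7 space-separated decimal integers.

Bit 0: prefix='0' (no match yet)
Bit 1: prefix='00' -> emit 'k', reset
Bit 2: prefix='0' (no match yet)
Bit 3: prefix='01' (no match yet)
Bit 4: prefix='011' -> emit 'n', reset
Bit 5: prefix='1' -> emit 'e', reset
Bit 6: prefix='0' (no match yet)
Bit 7: prefix='01' (no match yet)
Bit 8: prefix='010' -> emit 'i', reset
Bit 9: prefix='0' (no match yet)
Bit 10: prefix='01' (no match yet)
Bit 11: prefix='011' -> emit 'n', reset
Bit 12: prefix='0' (no match yet)
Bit 13: prefix='01' (no match yet)
Bit 14: prefix='011' -> emit 'n', reset
Bit 15: prefix='0' (no match yet)
Bit 16: prefix='01' (no match yet)
Bit 17: prefix='011' -> emit 'n', reset

Answer: 0 2 5 6 9 12 15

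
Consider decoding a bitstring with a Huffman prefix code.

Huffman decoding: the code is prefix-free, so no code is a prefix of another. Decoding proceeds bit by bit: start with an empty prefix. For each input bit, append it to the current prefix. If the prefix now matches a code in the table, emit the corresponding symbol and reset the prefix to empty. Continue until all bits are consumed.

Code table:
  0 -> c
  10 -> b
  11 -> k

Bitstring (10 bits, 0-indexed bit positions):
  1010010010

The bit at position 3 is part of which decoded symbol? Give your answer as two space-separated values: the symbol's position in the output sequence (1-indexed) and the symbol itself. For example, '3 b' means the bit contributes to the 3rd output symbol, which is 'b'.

Bit 0: prefix='1' (no match yet)
Bit 1: prefix='10' -> emit 'b', reset
Bit 2: prefix='1' (no match yet)
Bit 3: prefix='10' -> emit 'b', reset
Bit 4: prefix='0' -> emit 'c', reset
Bit 5: prefix='1' (no match yet)
Bit 6: prefix='10' -> emit 'b', reset
Bit 7: prefix='0' -> emit 'c', reset

Answer: 2 b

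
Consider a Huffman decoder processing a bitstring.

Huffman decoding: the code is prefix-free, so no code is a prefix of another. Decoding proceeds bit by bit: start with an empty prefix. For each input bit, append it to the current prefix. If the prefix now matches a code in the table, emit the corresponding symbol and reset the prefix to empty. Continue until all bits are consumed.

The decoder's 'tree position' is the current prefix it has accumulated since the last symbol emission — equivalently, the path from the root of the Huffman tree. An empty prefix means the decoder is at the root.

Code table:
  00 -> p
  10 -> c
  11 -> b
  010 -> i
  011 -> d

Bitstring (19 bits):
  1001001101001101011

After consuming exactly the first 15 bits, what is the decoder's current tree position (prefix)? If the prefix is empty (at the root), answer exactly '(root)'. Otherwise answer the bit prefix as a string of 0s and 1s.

Answer: 0

Derivation:
Bit 0: prefix='1' (no match yet)
Bit 1: prefix='10' -> emit 'c', reset
Bit 2: prefix='0' (no match yet)
Bit 3: prefix='01' (no match yet)
Bit 4: prefix='010' -> emit 'i', reset
Bit 5: prefix='0' (no match yet)
Bit 6: prefix='01' (no match yet)
Bit 7: prefix='011' -> emit 'd', reset
Bit 8: prefix='0' (no match yet)
Bit 9: prefix='01' (no match yet)
Bit 10: prefix='010' -> emit 'i', reset
Bit 11: prefix='0' (no match yet)
Bit 12: prefix='01' (no match yet)
Bit 13: prefix='011' -> emit 'd', reset
Bit 14: prefix='0' (no match yet)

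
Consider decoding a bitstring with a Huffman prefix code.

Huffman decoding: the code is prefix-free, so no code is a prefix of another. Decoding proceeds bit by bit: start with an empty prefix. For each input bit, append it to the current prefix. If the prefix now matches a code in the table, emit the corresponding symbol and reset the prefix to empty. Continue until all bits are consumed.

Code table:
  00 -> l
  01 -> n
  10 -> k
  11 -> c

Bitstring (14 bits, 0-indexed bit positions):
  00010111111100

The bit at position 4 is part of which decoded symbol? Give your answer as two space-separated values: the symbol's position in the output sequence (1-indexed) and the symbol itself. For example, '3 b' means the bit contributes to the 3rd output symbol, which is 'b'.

Bit 0: prefix='0' (no match yet)
Bit 1: prefix='00' -> emit 'l', reset
Bit 2: prefix='0' (no match yet)
Bit 3: prefix='01' -> emit 'n', reset
Bit 4: prefix='0' (no match yet)
Bit 5: prefix='01' -> emit 'n', reset
Bit 6: prefix='1' (no match yet)
Bit 7: prefix='11' -> emit 'c', reset
Bit 8: prefix='1' (no match yet)

Answer: 3 n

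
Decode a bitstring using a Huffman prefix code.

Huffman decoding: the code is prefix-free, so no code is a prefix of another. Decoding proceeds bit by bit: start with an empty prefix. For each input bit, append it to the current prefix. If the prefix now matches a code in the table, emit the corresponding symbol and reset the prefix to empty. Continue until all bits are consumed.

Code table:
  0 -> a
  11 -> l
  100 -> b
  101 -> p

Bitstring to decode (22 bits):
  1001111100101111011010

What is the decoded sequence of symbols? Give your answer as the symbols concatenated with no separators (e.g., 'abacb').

Bit 0: prefix='1' (no match yet)
Bit 1: prefix='10' (no match yet)
Bit 2: prefix='100' -> emit 'b', reset
Bit 3: prefix='1' (no match yet)
Bit 4: prefix='11' -> emit 'l', reset
Bit 5: prefix='1' (no match yet)
Bit 6: prefix='11' -> emit 'l', reset
Bit 7: prefix='1' (no match yet)
Bit 8: prefix='10' (no match yet)
Bit 9: prefix='100' -> emit 'b', reset
Bit 10: prefix='1' (no match yet)
Bit 11: prefix='10' (no match yet)
Bit 12: prefix='101' -> emit 'p', reset
Bit 13: prefix='1' (no match yet)
Bit 14: prefix='11' -> emit 'l', reset
Bit 15: prefix='1' (no match yet)
Bit 16: prefix='10' (no match yet)
Bit 17: prefix='101' -> emit 'p', reset
Bit 18: prefix='1' (no match yet)
Bit 19: prefix='10' (no match yet)
Bit 20: prefix='101' -> emit 'p', reset
Bit 21: prefix='0' -> emit 'a', reset

Answer: bllbplppa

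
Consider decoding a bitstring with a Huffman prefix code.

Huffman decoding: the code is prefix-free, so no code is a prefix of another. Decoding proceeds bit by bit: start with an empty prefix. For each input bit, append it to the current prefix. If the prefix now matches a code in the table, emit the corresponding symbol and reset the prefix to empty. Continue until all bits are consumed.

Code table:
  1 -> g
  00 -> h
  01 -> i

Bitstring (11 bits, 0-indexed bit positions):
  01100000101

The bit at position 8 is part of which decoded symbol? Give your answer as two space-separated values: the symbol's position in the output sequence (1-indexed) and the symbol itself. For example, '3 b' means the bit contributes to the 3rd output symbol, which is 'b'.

Bit 0: prefix='0' (no match yet)
Bit 1: prefix='01' -> emit 'i', reset
Bit 2: prefix='1' -> emit 'g', reset
Bit 3: prefix='0' (no match yet)
Bit 4: prefix='00' -> emit 'h', reset
Bit 5: prefix='0' (no match yet)
Bit 6: prefix='00' -> emit 'h', reset
Bit 7: prefix='0' (no match yet)
Bit 8: prefix='01' -> emit 'i', reset
Bit 9: prefix='0' (no match yet)
Bit 10: prefix='01' -> emit 'i', reset

Answer: 5 i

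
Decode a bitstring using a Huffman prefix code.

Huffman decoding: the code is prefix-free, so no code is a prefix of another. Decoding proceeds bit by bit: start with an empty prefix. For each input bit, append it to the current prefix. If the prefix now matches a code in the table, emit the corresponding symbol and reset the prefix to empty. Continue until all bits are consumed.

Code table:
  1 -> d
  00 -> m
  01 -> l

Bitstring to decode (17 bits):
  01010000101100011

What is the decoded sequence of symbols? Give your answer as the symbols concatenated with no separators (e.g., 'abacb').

Answer: llmmdldmld

Derivation:
Bit 0: prefix='0' (no match yet)
Bit 1: prefix='01' -> emit 'l', reset
Bit 2: prefix='0' (no match yet)
Bit 3: prefix='01' -> emit 'l', reset
Bit 4: prefix='0' (no match yet)
Bit 5: prefix='00' -> emit 'm', reset
Bit 6: prefix='0' (no match yet)
Bit 7: prefix='00' -> emit 'm', reset
Bit 8: prefix='1' -> emit 'd', reset
Bit 9: prefix='0' (no match yet)
Bit 10: prefix='01' -> emit 'l', reset
Bit 11: prefix='1' -> emit 'd', reset
Bit 12: prefix='0' (no match yet)
Bit 13: prefix='00' -> emit 'm', reset
Bit 14: prefix='0' (no match yet)
Bit 15: prefix='01' -> emit 'l', reset
Bit 16: prefix='1' -> emit 'd', reset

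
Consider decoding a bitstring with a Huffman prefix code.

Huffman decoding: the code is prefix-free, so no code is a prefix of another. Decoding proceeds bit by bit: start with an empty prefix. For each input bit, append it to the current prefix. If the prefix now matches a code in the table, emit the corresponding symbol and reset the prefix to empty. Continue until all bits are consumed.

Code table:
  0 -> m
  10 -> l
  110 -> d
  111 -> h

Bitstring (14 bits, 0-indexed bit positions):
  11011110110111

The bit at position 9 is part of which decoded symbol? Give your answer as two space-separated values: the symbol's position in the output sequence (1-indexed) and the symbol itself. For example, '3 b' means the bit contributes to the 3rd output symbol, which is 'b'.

Bit 0: prefix='1' (no match yet)
Bit 1: prefix='11' (no match yet)
Bit 2: prefix='110' -> emit 'd', reset
Bit 3: prefix='1' (no match yet)
Bit 4: prefix='11' (no match yet)
Bit 5: prefix='111' -> emit 'h', reset
Bit 6: prefix='1' (no match yet)
Bit 7: prefix='10' -> emit 'l', reset
Bit 8: prefix='1' (no match yet)
Bit 9: prefix='11' (no match yet)
Bit 10: prefix='110' -> emit 'd', reset
Bit 11: prefix='1' (no match yet)
Bit 12: prefix='11' (no match yet)
Bit 13: prefix='111' -> emit 'h', reset

Answer: 4 d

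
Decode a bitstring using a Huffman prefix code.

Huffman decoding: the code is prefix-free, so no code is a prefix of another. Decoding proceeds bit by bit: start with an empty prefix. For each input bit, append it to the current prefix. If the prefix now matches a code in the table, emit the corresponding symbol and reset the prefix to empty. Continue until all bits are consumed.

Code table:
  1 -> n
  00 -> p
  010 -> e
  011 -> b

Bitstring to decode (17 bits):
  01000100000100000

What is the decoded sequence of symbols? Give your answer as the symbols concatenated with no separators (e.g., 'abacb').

Bit 0: prefix='0' (no match yet)
Bit 1: prefix='01' (no match yet)
Bit 2: prefix='010' -> emit 'e', reset
Bit 3: prefix='0' (no match yet)
Bit 4: prefix='00' -> emit 'p', reset
Bit 5: prefix='1' -> emit 'n', reset
Bit 6: prefix='0' (no match yet)
Bit 7: prefix='00' -> emit 'p', reset
Bit 8: prefix='0' (no match yet)
Bit 9: prefix='00' -> emit 'p', reset
Bit 10: prefix='0' (no match yet)
Bit 11: prefix='01' (no match yet)
Bit 12: prefix='010' -> emit 'e', reset
Bit 13: prefix='0' (no match yet)
Bit 14: prefix='00' -> emit 'p', reset
Bit 15: prefix='0' (no match yet)
Bit 16: prefix='00' -> emit 'p', reset

Answer: epnppepp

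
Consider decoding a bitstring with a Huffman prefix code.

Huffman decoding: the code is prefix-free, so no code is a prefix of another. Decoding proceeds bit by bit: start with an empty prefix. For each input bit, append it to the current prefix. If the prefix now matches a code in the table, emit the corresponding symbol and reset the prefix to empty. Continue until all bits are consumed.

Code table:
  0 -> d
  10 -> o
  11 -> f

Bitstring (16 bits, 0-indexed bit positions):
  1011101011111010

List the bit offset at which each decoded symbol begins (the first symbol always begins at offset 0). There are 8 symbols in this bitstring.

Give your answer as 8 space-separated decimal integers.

Answer: 0 2 4 6 8 10 12 14

Derivation:
Bit 0: prefix='1' (no match yet)
Bit 1: prefix='10' -> emit 'o', reset
Bit 2: prefix='1' (no match yet)
Bit 3: prefix='11' -> emit 'f', reset
Bit 4: prefix='1' (no match yet)
Bit 5: prefix='10' -> emit 'o', reset
Bit 6: prefix='1' (no match yet)
Bit 7: prefix='10' -> emit 'o', reset
Bit 8: prefix='1' (no match yet)
Bit 9: prefix='11' -> emit 'f', reset
Bit 10: prefix='1' (no match yet)
Bit 11: prefix='11' -> emit 'f', reset
Bit 12: prefix='1' (no match yet)
Bit 13: prefix='10' -> emit 'o', reset
Bit 14: prefix='1' (no match yet)
Bit 15: prefix='10' -> emit 'o', reset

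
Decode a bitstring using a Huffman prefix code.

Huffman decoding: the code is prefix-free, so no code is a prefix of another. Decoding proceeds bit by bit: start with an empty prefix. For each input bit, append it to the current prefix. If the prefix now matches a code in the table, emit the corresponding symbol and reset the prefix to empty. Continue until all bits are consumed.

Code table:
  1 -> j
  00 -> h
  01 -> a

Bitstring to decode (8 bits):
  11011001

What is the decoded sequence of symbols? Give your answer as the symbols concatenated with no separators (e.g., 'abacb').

Answer: jjajhj

Derivation:
Bit 0: prefix='1' -> emit 'j', reset
Bit 1: prefix='1' -> emit 'j', reset
Bit 2: prefix='0' (no match yet)
Bit 3: prefix='01' -> emit 'a', reset
Bit 4: prefix='1' -> emit 'j', reset
Bit 5: prefix='0' (no match yet)
Bit 6: prefix='00' -> emit 'h', reset
Bit 7: prefix='1' -> emit 'j', reset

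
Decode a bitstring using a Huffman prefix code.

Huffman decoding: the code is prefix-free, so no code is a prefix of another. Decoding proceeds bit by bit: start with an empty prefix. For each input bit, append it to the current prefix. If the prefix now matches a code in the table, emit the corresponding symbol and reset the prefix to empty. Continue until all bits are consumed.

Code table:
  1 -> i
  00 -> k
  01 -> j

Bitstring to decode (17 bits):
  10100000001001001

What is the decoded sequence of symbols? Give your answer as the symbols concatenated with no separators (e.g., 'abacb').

Bit 0: prefix='1' -> emit 'i', reset
Bit 1: prefix='0' (no match yet)
Bit 2: prefix='01' -> emit 'j', reset
Bit 3: prefix='0' (no match yet)
Bit 4: prefix='00' -> emit 'k', reset
Bit 5: prefix='0' (no match yet)
Bit 6: prefix='00' -> emit 'k', reset
Bit 7: prefix='0' (no match yet)
Bit 8: prefix='00' -> emit 'k', reset
Bit 9: prefix='0' (no match yet)
Bit 10: prefix='01' -> emit 'j', reset
Bit 11: prefix='0' (no match yet)
Bit 12: prefix='00' -> emit 'k', reset
Bit 13: prefix='1' -> emit 'i', reset
Bit 14: prefix='0' (no match yet)
Bit 15: prefix='00' -> emit 'k', reset
Bit 16: prefix='1' -> emit 'i', reset

Answer: ijkkkjkiki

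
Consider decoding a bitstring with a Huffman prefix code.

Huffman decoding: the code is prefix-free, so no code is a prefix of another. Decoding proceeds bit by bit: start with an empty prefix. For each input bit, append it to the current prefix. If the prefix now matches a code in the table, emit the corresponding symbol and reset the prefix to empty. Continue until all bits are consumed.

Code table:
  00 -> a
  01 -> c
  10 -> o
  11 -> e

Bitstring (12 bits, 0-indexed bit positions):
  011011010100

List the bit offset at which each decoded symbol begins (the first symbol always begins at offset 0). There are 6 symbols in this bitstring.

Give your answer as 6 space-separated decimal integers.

Answer: 0 2 4 6 8 10

Derivation:
Bit 0: prefix='0' (no match yet)
Bit 1: prefix='01' -> emit 'c', reset
Bit 2: prefix='1' (no match yet)
Bit 3: prefix='10' -> emit 'o', reset
Bit 4: prefix='1' (no match yet)
Bit 5: prefix='11' -> emit 'e', reset
Bit 6: prefix='0' (no match yet)
Bit 7: prefix='01' -> emit 'c', reset
Bit 8: prefix='0' (no match yet)
Bit 9: prefix='01' -> emit 'c', reset
Bit 10: prefix='0' (no match yet)
Bit 11: prefix='00' -> emit 'a', reset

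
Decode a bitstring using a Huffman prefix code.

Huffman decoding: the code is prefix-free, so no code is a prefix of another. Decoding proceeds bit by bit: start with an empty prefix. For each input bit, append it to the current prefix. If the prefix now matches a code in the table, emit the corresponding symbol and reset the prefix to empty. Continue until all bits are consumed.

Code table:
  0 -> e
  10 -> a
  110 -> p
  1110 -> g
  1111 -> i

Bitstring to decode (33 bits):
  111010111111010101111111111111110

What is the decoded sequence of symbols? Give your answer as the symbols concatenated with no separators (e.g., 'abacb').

Answer: gaipaaiiig

Derivation:
Bit 0: prefix='1' (no match yet)
Bit 1: prefix='11' (no match yet)
Bit 2: prefix='111' (no match yet)
Bit 3: prefix='1110' -> emit 'g', reset
Bit 4: prefix='1' (no match yet)
Bit 5: prefix='10' -> emit 'a', reset
Bit 6: prefix='1' (no match yet)
Bit 7: prefix='11' (no match yet)
Bit 8: prefix='111' (no match yet)
Bit 9: prefix='1111' -> emit 'i', reset
Bit 10: prefix='1' (no match yet)
Bit 11: prefix='11' (no match yet)
Bit 12: prefix='110' -> emit 'p', reset
Bit 13: prefix='1' (no match yet)
Bit 14: prefix='10' -> emit 'a', reset
Bit 15: prefix='1' (no match yet)
Bit 16: prefix='10' -> emit 'a', reset
Bit 17: prefix='1' (no match yet)
Bit 18: prefix='11' (no match yet)
Bit 19: prefix='111' (no match yet)
Bit 20: prefix='1111' -> emit 'i', reset
Bit 21: prefix='1' (no match yet)
Bit 22: prefix='11' (no match yet)
Bit 23: prefix='111' (no match yet)
Bit 24: prefix='1111' -> emit 'i', reset
Bit 25: prefix='1' (no match yet)
Bit 26: prefix='11' (no match yet)
Bit 27: prefix='111' (no match yet)
Bit 28: prefix='1111' -> emit 'i', reset
Bit 29: prefix='1' (no match yet)
Bit 30: prefix='11' (no match yet)
Bit 31: prefix='111' (no match yet)
Bit 32: prefix='1110' -> emit 'g', reset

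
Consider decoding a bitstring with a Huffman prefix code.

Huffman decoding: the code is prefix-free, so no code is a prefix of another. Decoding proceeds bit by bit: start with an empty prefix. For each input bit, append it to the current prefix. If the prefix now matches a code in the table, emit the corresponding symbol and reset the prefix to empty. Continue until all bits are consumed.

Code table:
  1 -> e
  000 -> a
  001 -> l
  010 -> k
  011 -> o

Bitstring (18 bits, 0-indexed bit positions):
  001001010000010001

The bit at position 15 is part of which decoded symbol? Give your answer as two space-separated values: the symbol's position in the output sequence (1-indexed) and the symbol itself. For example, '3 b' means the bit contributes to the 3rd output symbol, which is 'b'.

Answer: 6 l

Derivation:
Bit 0: prefix='0' (no match yet)
Bit 1: prefix='00' (no match yet)
Bit 2: prefix='001' -> emit 'l', reset
Bit 3: prefix='0' (no match yet)
Bit 4: prefix='00' (no match yet)
Bit 5: prefix='001' -> emit 'l', reset
Bit 6: prefix='0' (no match yet)
Bit 7: prefix='01' (no match yet)
Bit 8: prefix='010' -> emit 'k', reset
Bit 9: prefix='0' (no match yet)
Bit 10: prefix='00' (no match yet)
Bit 11: prefix='000' -> emit 'a', reset
Bit 12: prefix='0' (no match yet)
Bit 13: prefix='01' (no match yet)
Bit 14: prefix='010' -> emit 'k', reset
Bit 15: prefix='0' (no match yet)
Bit 16: prefix='00' (no match yet)
Bit 17: prefix='001' -> emit 'l', reset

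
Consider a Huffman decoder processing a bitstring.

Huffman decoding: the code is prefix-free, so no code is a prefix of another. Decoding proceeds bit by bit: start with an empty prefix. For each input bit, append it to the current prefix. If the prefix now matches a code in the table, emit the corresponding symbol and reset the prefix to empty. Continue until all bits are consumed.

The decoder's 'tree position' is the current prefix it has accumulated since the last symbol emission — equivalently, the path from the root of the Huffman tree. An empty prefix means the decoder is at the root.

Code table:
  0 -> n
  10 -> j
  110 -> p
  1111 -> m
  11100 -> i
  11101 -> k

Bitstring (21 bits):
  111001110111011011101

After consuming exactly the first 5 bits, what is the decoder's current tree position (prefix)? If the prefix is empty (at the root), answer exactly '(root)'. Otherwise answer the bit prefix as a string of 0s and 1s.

Answer: (root)

Derivation:
Bit 0: prefix='1' (no match yet)
Bit 1: prefix='11' (no match yet)
Bit 2: prefix='111' (no match yet)
Bit 3: prefix='1110' (no match yet)
Bit 4: prefix='11100' -> emit 'i', reset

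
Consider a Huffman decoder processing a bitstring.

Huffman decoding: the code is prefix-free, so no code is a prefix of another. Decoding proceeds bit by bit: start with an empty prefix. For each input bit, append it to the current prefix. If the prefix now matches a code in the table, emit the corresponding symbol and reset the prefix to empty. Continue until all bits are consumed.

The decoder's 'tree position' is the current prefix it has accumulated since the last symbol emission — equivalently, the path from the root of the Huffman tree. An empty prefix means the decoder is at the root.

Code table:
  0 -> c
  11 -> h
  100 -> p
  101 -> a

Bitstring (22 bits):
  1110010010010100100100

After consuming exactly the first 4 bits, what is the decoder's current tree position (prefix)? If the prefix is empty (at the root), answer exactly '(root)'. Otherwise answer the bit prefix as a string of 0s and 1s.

Bit 0: prefix='1' (no match yet)
Bit 1: prefix='11' -> emit 'h', reset
Bit 2: prefix='1' (no match yet)
Bit 3: prefix='10' (no match yet)

Answer: 10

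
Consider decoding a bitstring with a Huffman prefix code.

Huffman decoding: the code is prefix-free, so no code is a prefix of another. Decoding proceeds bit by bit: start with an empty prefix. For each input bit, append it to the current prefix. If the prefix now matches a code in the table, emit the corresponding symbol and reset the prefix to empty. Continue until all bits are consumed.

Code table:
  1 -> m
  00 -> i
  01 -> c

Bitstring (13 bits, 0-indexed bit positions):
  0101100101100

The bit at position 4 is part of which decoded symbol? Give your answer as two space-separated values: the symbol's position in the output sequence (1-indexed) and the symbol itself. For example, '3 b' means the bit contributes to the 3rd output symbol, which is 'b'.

Bit 0: prefix='0' (no match yet)
Bit 1: prefix='01' -> emit 'c', reset
Bit 2: prefix='0' (no match yet)
Bit 3: prefix='01' -> emit 'c', reset
Bit 4: prefix='1' -> emit 'm', reset
Bit 5: prefix='0' (no match yet)
Bit 6: prefix='00' -> emit 'i', reset
Bit 7: prefix='1' -> emit 'm', reset
Bit 8: prefix='0' (no match yet)

Answer: 3 m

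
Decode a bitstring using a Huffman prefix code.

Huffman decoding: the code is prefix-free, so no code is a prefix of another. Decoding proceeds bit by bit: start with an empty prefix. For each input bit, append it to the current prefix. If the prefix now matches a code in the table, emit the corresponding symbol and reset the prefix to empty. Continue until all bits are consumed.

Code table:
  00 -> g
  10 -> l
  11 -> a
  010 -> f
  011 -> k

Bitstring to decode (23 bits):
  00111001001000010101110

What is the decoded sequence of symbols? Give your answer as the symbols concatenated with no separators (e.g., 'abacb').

Bit 0: prefix='0' (no match yet)
Bit 1: prefix='00' -> emit 'g', reset
Bit 2: prefix='1' (no match yet)
Bit 3: prefix='11' -> emit 'a', reset
Bit 4: prefix='1' (no match yet)
Bit 5: prefix='10' -> emit 'l', reset
Bit 6: prefix='0' (no match yet)
Bit 7: prefix='01' (no match yet)
Bit 8: prefix='010' -> emit 'f', reset
Bit 9: prefix='0' (no match yet)
Bit 10: prefix='01' (no match yet)
Bit 11: prefix='010' -> emit 'f', reset
Bit 12: prefix='0' (no match yet)
Bit 13: prefix='00' -> emit 'g', reset
Bit 14: prefix='0' (no match yet)
Bit 15: prefix='01' (no match yet)
Bit 16: prefix='010' -> emit 'f', reset
Bit 17: prefix='1' (no match yet)
Bit 18: prefix='10' -> emit 'l', reset
Bit 19: prefix='1' (no match yet)
Bit 20: prefix='11' -> emit 'a', reset
Bit 21: prefix='1' (no match yet)
Bit 22: prefix='10' -> emit 'l', reset

Answer: galffgflal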